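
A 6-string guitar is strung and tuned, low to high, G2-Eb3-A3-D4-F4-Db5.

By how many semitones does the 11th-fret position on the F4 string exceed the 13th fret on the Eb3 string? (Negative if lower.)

F4 at fret 11 → E5 (MIDI 76); Eb3 at fret 13 → E4 (MIDI 64).
76 − 64 = 12, so the two pitches are 12 semitones apart.

12 semitones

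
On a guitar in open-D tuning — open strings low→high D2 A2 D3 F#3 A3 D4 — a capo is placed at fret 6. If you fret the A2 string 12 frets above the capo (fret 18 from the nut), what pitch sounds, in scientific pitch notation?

D#4

The capo raises the open A2 by 6 semitones to D#3; fretting 12 more gives A2 + 6 + 12 = A2 + 18 semitones = D#4.
(Also written Eb.)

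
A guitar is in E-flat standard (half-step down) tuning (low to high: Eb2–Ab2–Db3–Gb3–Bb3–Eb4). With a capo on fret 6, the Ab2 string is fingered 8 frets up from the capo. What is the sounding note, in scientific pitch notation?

The capo raises the open Ab2 by 6 semitones to D3; fretting 8 more gives Ab2 + 6 + 8 = Ab2 + 14 semitones = Bb3.

Bb3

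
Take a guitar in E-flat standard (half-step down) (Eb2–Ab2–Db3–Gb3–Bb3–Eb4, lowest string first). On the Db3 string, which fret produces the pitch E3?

E3 is 3 semitones above the open Db3 (Db–D–Eb–E), so it sits at fret 3.

3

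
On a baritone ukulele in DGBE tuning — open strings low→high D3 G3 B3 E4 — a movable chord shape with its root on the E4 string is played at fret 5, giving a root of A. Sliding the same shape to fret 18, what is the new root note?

A♯

Moving from fret 5 to fret 18 shifts the root by 13 semitones.
A up 13 semitones is A♯.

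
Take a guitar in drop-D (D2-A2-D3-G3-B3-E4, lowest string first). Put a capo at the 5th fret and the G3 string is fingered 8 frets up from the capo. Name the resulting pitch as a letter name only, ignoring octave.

The capo raises the open G3 by 5 semitones to C4; fretting 8 more gives G3 + 5 + 8 = G3 + 13 semitones, landing on G♯.
(Also written A♭.)

G♯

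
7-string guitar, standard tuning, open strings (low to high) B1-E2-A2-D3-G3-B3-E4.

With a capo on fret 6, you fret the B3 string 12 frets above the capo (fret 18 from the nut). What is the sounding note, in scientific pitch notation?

F5

The capo raises the open B3 by 6 semitones to F4; fretting 12 more gives B3 + 6 + 12 = B3 + 18 semitones = F5.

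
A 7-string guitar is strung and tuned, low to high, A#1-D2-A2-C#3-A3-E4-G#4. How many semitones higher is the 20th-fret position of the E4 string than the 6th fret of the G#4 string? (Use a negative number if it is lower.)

E4 at fret 20 → C6 (MIDI 84); G#4 at fret 6 → D5 (MIDI 74).
84 − 74 = 10, so the two pitches are 10 semitones apart.

10 semitones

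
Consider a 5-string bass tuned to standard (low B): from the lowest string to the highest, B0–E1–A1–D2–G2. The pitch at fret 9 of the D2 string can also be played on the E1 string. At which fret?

D2 at fret 9 is D2 + 9 semitones = B2.
The open E1 string is 10 semitones below the open D2, so the same pitch on the E1 string lies at fret 9 + 10 = 19.

19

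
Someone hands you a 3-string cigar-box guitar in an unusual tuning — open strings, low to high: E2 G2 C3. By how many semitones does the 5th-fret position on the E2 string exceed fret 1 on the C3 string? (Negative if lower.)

-4 semitones

E2 at fret 5 → A2 (MIDI 45); C3 at fret 1 → C#3 (MIDI 49).
45 − 49 = -4, so the two pitches are 4 semitones apart.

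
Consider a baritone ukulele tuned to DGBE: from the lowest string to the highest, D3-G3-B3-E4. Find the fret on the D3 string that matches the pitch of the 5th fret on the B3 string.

B3 at fret 5 is B3 + 5 semitones = E4.
The open D3 string is 9 semitones below the open B3, so the same pitch on the D3 string lies at fret 5 + 9 = 14.

14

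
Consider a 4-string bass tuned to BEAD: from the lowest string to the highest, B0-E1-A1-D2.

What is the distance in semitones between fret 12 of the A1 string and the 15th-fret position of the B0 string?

A1 at fret 12 → A2 (MIDI 45); B0 at fret 15 → D2 (MIDI 38).
45 − 38 = 7, so the two pitches are 7 semitones apart, with A2 the higher.

7 semitones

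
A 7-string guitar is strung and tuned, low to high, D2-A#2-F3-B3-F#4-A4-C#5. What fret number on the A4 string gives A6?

A6 is 24 semitones above the open A4 (A–A#–B–C–…–G–G#–A), so it sits at fret 24.

24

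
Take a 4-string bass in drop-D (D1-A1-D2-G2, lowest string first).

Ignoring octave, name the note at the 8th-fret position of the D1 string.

A#

The open D1 string plus 8 semitones: D–D#–E–F–F#–G–G#–A–A#.
(Equivalently spelled Bb.)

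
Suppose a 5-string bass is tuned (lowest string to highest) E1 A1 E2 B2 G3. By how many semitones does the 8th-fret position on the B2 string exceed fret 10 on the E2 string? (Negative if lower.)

5 semitones

B2 at fret 8 → G3 (MIDI 55); E2 at fret 10 → D3 (MIDI 50).
55 − 50 = 5, so the two pitches are 5 semitones apart.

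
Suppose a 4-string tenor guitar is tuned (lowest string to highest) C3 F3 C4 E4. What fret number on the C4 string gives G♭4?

6

G♭4 is 6 semitones above the open C4 (C–Db–D–Eb–E–F–Gb), so it sits at fret 6.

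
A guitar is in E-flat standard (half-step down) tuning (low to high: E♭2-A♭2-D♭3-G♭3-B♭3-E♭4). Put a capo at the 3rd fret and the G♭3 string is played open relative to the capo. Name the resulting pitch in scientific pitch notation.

The capo raises the open G♭3 by 3 semitones to A3; fretting 0 more gives G♭3 + 3 + 0 = G♭3 + 3 semitones = A3.

A3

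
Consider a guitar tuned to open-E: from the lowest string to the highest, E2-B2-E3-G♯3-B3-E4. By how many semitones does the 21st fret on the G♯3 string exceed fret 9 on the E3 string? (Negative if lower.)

G♯3 at fret 21 → F5 (MIDI 77); E3 at fret 9 → C♯4 (MIDI 61).
77 − 61 = 16, so the two pitches are 16 semitones apart.

16 semitones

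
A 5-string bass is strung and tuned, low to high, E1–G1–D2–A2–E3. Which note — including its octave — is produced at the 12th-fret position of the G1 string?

G2

G1 is MIDI 31. Adding 12 gives 43, which is G2.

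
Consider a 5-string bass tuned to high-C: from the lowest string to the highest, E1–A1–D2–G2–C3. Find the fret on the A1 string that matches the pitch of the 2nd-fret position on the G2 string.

G2 at fret 2 is G2 + 2 semitones = A2.
The open A1 string is 10 semitones below the open G2, so the same pitch on the A1 string lies at fret 2 + 10 = 12.

12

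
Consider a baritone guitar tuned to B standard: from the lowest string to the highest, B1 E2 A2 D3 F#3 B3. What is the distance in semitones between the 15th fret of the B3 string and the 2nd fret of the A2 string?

B3 at fret 15 → D5 (MIDI 74); A2 at fret 2 → B2 (MIDI 47).
74 − 47 = 27, so the two pitches are 27 semitones apart, with D5 the higher.

27 semitones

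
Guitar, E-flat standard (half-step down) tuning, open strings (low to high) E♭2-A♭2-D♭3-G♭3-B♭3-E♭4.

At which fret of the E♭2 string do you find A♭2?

A♭2 is 5 semitones above the open E♭2 (Eb–E–F–Gb–G–Ab), so it sits at fret 5.

5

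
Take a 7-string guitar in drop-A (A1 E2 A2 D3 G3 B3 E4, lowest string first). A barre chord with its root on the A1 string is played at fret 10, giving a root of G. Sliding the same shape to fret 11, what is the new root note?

Moving from fret 10 to fret 11 shifts the root by 1 semitone.
G up 1 semitone is G#.

G#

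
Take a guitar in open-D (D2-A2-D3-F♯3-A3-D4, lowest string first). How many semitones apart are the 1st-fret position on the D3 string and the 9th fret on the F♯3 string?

12 semitones

D3 at fret 1 → D♯3 (MIDI 51); F♯3 at fret 9 → D♯4 (MIDI 63).
51 − 63 = -12, so the two pitches are 12 semitones apart, with D♯4 the higher.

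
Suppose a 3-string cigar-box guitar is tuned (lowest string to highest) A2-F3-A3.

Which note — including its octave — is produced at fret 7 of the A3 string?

E4

Each fret is one semitone, so A3 + 7 = E4.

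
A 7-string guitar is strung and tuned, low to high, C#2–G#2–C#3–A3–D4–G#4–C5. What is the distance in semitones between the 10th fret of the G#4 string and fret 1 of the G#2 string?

G#4 at fret 10 → F#5 (MIDI 78); G#2 at fret 1 → A2 (MIDI 45).
78 − 45 = 33, so the two pitches are 33 semitones apart, with F#5 the higher.

33 semitones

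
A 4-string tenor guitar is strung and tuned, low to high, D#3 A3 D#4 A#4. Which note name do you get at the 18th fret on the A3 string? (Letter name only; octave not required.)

D#

A3 is MIDI 57. Adding 18 gives 75; 75 mod 12 = 3, i.e. D#.
(Equivalently spelled Eb.)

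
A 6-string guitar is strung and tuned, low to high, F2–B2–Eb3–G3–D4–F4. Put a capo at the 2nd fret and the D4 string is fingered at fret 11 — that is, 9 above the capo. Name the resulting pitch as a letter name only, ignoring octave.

Db

The capo raises the open D4 by 2 semitones to E4; fretting 9 more gives D4 + 2 + 9 = D4 + 11 semitones, landing on Db.
(Also written C#.)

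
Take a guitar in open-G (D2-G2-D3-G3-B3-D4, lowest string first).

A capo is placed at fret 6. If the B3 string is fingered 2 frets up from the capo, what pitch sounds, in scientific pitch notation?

G4

The capo raises the open B3 by 6 semitones to F4; fretting 2 more gives B3 + 6 + 2 = B3 + 8 semitones = G4.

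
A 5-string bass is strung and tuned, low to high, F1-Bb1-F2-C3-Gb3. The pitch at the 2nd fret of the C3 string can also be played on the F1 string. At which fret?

C3 at fret 2 is C3 + 2 semitones = D3.
The open F1 string is 19 semitones below the open C3, so the same pitch on the F1 string lies at fret 2 + 19 = 21.

21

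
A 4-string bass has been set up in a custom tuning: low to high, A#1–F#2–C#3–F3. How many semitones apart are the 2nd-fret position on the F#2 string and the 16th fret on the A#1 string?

F#2 at fret 2 → G#2 (MIDI 44); A#1 at fret 16 → D3 (MIDI 50).
44 − 50 = -6, so the two pitches are 6 semitones apart, with D3 the higher.

6 semitones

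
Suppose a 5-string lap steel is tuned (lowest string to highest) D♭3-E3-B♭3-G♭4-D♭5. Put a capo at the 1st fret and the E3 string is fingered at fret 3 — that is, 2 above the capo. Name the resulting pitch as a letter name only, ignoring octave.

G

The capo raises the open E3 by 1 semitone to F3; fretting 2 more gives E3 + 1 + 2 = E3 + 3 semitones, landing on G.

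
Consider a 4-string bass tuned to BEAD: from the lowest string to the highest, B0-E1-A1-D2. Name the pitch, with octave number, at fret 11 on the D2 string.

Each fret is one semitone, so D2 + 11 = C#3.

C#3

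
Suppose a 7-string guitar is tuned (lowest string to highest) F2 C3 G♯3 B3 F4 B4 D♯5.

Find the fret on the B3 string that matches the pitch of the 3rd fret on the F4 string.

9

F4 at fret 3 is F4 + 3 semitones = G♯4.
The open B3 string is 6 semitones below the open F4, so the same pitch on the B3 string lies at fret 3 + 6 = 9.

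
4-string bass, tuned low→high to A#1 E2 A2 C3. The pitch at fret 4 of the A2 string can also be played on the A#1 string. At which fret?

Fret 4 on A2 is MIDI 45 + 4 = 49 (C#3). On the A#1 string (open MIDI 34), that pitch is 49 − 34 = fret 15.

15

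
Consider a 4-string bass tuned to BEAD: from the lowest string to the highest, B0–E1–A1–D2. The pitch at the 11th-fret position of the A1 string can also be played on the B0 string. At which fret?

21

A1 at fret 11 is A1 + 11 semitones = G#2.
The open B0 string is 10 semitones below the open A1, so the same pitch on the B0 string lies at fret 11 + 10 = 21.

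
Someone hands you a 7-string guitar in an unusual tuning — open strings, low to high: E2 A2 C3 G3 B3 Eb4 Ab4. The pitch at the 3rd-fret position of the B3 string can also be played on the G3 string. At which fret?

B3 at fret 3 is B3 + 3 semitones = D4.
The open G3 string is 4 semitones below the open B3, so the same pitch on the G3 string lies at fret 3 + 4 = 7.

7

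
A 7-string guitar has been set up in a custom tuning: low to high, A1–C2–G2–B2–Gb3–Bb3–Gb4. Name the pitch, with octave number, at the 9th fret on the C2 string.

C2 is MIDI 36. Adding 9 gives 45, which is A2.

A2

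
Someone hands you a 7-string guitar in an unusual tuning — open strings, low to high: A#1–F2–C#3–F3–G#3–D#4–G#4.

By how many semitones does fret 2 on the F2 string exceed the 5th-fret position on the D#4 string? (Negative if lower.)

-25 semitones

F2 at fret 2 → G2 (MIDI 43); D#4 at fret 5 → G#4 (MIDI 68).
43 − 68 = -25, so the two pitches are 25 semitones apart.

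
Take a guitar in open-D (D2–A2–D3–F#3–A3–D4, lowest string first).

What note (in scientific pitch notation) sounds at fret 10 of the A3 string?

G4

The open A3 string plus 10 semitones: A–A#–B–C–…–F–F#–G.
The walk passes from B into C once, so the octave number goes from 3 to 4.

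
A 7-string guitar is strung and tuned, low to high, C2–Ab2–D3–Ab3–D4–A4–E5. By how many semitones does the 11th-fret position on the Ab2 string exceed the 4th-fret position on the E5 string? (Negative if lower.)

Ab2 at fret 11 → G3 (MIDI 55); E5 at fret 4 → Ab5 (MIDI 80).
55 − 80 = -25, so the two pitches are 25 semitones apart.

-25 semitones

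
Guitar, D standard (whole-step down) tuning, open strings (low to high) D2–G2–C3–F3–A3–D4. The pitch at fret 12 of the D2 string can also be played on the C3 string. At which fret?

Fret 12 on D2 is MIDI 38 + 12 = 50 (D3). On the C3 string (open MIDI 48), that pitch is 50 − 48 = fret 2.

2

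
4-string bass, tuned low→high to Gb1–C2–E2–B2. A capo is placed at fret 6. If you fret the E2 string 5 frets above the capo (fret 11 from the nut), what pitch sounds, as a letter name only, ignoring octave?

Eb

The capo raises the open E2 by 6 semitones to Bb2; fretting 5 more gives E2 + 6 + 5 = E2 + 11 semitones, landing on Eb.
(Also written D#.)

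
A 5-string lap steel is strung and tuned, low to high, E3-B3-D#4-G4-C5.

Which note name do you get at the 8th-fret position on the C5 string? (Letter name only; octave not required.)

G#

Each fret is one semitone, so C5 + 8 = G#.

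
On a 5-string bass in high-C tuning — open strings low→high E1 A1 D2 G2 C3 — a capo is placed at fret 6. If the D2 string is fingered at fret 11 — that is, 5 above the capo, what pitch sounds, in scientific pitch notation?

The capo raises the open D2 by 6 semitones to G♯2; fretting 5 more gives D2 + 6 + 5 = D2 + 11 semitones = C♯3.
(Also written D♭.)

C♯3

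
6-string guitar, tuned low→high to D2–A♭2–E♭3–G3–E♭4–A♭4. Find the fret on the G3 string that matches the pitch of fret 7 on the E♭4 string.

E♭4 at fret 7 is E♭4 + 7 semitones = B♭4.
The open G3 string is 8 semitones below the open E♭4, so the same pitch on the G3 string lies at fret 7 + 8 = 15.

15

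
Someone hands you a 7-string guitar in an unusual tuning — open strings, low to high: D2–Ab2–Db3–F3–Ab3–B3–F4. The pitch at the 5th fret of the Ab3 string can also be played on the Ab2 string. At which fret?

17

Fret 5 on Ab3 is MIDI 56 + 5 = 61 (Db4). On the Ab2 string (open MIDI 44), that pitch is 61 − 44 = fret 17.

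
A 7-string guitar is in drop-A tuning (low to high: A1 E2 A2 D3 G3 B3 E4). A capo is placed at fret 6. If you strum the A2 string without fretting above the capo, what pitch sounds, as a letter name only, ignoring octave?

The capo raises the open A2 by 6 semitones to D#3; fretting 0 more gives A2 + 6 + 0 = A2 + 6 semitones, landing on D#.

D#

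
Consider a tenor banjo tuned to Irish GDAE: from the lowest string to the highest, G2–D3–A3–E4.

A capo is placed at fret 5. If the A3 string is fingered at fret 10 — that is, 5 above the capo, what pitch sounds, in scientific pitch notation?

The capo raises the open A3 by 5 semitones to D4; fretting 5 more gives A3 + 5 + 5 = A3 + 10 semitones = G4.

G4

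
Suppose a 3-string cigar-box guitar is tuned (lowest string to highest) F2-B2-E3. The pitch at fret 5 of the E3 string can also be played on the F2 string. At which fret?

16

E3 at fret 5 is E3 + 5 semitones = A3.
The open F2 string is 11 semitones below the open E3, so the same pitch on the F2 string lies at fret 5 + 11 = 16.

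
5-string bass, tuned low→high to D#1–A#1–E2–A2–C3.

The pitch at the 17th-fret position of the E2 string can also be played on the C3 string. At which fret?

9

E2 at fret 17 is E2 + 17 semitones = A3.
The open C3 string is 8 semitones above the open E2, so the same pitch on the C3 string lies at fret 17 − 8 = 9.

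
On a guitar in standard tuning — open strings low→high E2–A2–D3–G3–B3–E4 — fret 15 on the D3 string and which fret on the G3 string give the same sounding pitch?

10

Fret 15 on D3 is MIDI 50 + 15 = 65 (F4). On the G3 string (open MIDI 55), that pitch is 65 − 55 = fret 10.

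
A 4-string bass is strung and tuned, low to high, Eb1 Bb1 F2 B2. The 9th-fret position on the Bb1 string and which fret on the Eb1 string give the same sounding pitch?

16

Fret 9 on Bb1 is MIDI 34 + 9 = 43 (G2). On the Eb1 string (open MIDI 27), that pitch is 43 − 27 = fret 16.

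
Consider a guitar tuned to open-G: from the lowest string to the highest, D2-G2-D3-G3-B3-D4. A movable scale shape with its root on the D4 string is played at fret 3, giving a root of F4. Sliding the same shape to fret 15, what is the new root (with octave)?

Moving from fret 3 to fret 15 shifts the root by 12 semitones.
F4 up 12 semitones is F5.

F5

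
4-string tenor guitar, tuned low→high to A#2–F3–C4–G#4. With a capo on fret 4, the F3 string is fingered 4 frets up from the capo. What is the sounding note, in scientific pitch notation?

The capo raises the open F3 by 4 semitones to A3; fretting 4 more gives F3 + 4 + 4 = F3 + 8 semitones = C#4.

C#4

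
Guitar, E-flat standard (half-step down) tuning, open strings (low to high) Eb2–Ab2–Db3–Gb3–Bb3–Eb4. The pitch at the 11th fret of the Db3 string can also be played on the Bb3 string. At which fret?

Db3 at fret 11 is Db3 + 11 semitones = C4.
The open Bb3 string is 9 semitones above the open Db3, so the same pitch on the Bb3 string lies at fret 11 − 9 = 2.

2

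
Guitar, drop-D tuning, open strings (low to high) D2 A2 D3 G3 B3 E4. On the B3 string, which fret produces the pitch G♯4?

G♯4 is 9 semitones above the open B3 (B–C–C#–D–D#–E–F–F#–G–G#), so it sits at fret 9.

9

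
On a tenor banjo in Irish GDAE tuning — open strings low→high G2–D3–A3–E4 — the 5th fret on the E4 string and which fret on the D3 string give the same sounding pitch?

19

Fret 5 on E4 is MIDI 64 + 5 = 69 (A4). On the D3 string (open MIDI 50), that pitch is 69 − 50 = fret 19.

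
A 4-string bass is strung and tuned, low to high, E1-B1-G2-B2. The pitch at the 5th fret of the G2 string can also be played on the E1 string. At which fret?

G2 at fret 5 is G2 + 5 semitones = C3.
The open E1 string is 15 semitones below the open G2, so the same pitch on the E1 string lies at fret 5 + 15 = 20.

20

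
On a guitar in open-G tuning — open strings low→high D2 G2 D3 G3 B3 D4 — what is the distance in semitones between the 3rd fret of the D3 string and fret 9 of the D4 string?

D3 at fret 3 → F3 (MIDI 53); D4 at fret 9 → B4 (MIDI 71).
53 − 71 = -18, so the two pitches are 18 semitones apart, with B4 the higher.

18 semitones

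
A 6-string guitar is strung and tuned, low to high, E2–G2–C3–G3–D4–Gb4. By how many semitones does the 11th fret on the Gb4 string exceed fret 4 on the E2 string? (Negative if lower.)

Gb4 at fret 11 → F5 (MIDI 77); E2 at fret 4 → Ab2 (MIDI 44).
77 − 44 = 33, so the two pitches are 33 semitones apart.

33 semitones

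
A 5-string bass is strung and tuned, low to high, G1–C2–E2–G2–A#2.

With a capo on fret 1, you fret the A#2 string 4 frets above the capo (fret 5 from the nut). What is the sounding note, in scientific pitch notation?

D#3

The capo raises the open A#2 by 1 semitone to B2; fretting 4 more gives A#2 + 1 + 4 = A#2 + 5 semitones = D#3.
(Also written Eb.)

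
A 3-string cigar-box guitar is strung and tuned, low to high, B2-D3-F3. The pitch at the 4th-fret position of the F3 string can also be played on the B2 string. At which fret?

F3 at fret 4 is F3 + 4 semitones = A3.
The open B2 string is 6 semitones below the open F3, so the same pitch on the B2 string lies at fret 4 + 6 = 10.

10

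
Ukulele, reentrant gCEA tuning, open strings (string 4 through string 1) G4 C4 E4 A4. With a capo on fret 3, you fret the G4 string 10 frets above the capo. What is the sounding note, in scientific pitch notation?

G#5

The capo raises the open G4 by 3 semitones to A#4; fretting 10 more gives G4 + 3 + 10 = G4 + 13 semitones = G#5.
(Also written Ab.)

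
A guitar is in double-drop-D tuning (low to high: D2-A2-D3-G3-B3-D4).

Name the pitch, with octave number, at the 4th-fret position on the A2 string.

The open A2 string plus 4 semitones: A–A#–B–C–C#.
The walk passes from B into C once, so the octave number goes from 2 to 3.
(Equivalently spelled Db3.)

C#3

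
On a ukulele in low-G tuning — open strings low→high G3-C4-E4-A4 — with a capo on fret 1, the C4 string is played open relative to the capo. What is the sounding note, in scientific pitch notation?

C#4

The capo raises the open C4 by 1 semitone to C#4; fretting 0 more gives C4 + 1 + 0 = C4 + 1 semitone = C#4.
(Also written Db.)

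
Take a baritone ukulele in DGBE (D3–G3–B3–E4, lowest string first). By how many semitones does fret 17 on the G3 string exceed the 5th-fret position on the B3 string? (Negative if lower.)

8 semitones

G3 at fret 17 → C5 (MIDI 72); B3 at fret 5 → E4 (MIDI 64).
72 − 64 = 8, so the two pitches are 8 semitones apart.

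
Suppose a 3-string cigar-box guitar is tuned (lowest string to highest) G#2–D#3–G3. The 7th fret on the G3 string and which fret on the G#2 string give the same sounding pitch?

18

Fret 7 on G3 is MIDI 55 + 7 = 62 (D4). On the G#2 string (open MIDI 44), that pitch is 62 − 44 = fret 18.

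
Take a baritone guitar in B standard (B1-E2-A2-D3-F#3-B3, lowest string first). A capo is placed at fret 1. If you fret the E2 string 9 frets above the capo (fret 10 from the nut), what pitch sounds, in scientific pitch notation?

The capo raises the open E2 by 1 semitone to F2; fretting 9 more gives E2 + 1 + 9 = E2 + 10 semitones = D3.

D3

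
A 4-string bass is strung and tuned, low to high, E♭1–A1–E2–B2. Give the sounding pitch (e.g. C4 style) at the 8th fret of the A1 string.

F2

A1 is MIDI 33. Adding 8 gives 41, which is F2.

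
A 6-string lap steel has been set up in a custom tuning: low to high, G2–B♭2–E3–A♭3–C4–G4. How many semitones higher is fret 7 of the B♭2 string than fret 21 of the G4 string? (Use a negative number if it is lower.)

-35 semitones

B♭2 at fret 7 → F3 (MIDI 53); G4 at fret 21 → E6 (MIDI 88).
53 − 88 = -35, so the two pitches are 35 semitones apart.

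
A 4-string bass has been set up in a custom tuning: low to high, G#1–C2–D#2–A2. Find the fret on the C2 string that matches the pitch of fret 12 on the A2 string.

21

A2 at fret 12 is A2 + 12 semitones = A3.
The open C2 string is 9 semitones below the open A2, so the same pitch on the C2 string lies at fret 12 + 9 = 21.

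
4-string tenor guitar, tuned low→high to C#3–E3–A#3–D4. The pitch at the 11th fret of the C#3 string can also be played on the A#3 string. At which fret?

Fret 11 on C#3 is MIDI 49 + 11 = 60 (C4). On the A#3 string (open MIDI 58), that pitch is 60 − 58 = fret 2.

2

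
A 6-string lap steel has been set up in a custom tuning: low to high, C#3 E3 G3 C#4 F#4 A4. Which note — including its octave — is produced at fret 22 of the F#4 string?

F#4 is MIDI 66. Adding 22 gives 88, which is E6.

E6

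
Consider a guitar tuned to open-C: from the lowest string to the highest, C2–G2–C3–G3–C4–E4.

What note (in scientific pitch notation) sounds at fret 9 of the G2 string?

E3

The open G2 string plus 9 semitones: G–G#–A–A#–B–C–C#–D–D#–E.
The walk passes from B into C once, so the octave number goes from 2 to 3.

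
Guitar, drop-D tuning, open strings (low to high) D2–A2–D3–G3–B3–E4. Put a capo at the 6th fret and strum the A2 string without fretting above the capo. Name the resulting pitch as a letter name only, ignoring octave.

The capo raises the open A2 by 6 semitones to D♯3; fretting 0 more gives A2 + 6 + 0 = A2 + 6 semitones, landing on D♯.
(Also written E♭.)

D♯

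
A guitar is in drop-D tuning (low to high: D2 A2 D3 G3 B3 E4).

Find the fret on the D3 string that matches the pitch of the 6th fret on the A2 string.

Fret 6 on A2 is MIDI 45 + 6 = 51 (D#3). On the D3 string (open MIDI 50), that pitch is 51 − 50 = fret 1.

1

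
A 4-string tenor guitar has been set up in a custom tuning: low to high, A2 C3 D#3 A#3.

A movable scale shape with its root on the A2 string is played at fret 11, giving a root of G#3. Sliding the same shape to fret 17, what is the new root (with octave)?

D4

Moving from fret 11 to fret 17 shifts the root by 6 semitones.
G#3 up 6 semitones is D4.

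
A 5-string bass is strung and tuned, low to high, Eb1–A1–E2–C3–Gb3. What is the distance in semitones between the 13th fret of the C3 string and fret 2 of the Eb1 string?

32 semitones

C3 at fret 13 → Db4 (MIDI 61); Eb1 at fret 2 → F1 (MIDI 29).
61 − 29 = 32, so the two pitches are 32 semitones apart, with Db4 the higher.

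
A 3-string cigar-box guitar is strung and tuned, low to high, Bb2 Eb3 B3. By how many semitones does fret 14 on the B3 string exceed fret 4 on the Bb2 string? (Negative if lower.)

23 semitones

B3 at fret 14 → Db5 (MIDI 73); Bb2 at fret 4 → D3 (MIDI 50).
73 − 50 = 23, so the two pitches are 23 semitones apart.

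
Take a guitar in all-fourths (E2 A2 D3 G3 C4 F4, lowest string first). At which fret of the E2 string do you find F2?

F2 is 1 semitone above the open E2 (E–F), so it sits at fret 1.

1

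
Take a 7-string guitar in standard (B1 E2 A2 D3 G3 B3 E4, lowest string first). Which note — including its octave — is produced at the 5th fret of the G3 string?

C4

The open G3 string plus 5 semitones: G–G#–A–A#–B–C.
The walk passes from B into C once, so the octave number goes from 3 to 4.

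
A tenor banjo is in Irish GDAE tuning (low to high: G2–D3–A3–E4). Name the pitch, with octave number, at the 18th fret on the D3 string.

G#4

Each fret is one semitone, so D3 + 18 = G#4.
(Equivalently spelled Ab4.)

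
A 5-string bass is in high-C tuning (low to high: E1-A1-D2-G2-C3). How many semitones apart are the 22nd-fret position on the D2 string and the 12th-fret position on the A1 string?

15 semitones

D2 at fret 22 → C4 (MIDI 60); A1 at fret 12 → A2 (MIDI 45).
60 − 45 = 15, so the two pitches are 15 semitones apart, with C4 the higher.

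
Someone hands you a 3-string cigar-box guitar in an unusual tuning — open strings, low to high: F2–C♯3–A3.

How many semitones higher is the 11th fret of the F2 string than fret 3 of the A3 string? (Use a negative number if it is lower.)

F2 at fret 11 → E3 (MIDI 52); A3 at fret 3 → C4 (MIDI 60).
52 − 60 = -8, so the two pitches are 8 semitones apart.

-8 semitones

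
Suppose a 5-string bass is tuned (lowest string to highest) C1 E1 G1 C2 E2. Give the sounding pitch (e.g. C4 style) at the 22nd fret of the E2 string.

D4

Each fret is one semitone, so E2 + 22 = D4.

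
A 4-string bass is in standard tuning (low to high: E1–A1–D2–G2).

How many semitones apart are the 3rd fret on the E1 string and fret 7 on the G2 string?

19 semitones

E1 at fret 3 → G1 (MIDI 31); G2 at fret 7 → D3 (MIDI 50).
31 − 50 = -19, so the two pitches are 19 semitones apart, with D3 the higher.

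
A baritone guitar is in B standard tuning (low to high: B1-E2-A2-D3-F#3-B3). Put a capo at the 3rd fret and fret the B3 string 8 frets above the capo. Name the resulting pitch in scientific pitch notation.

The capo raises the open B3 by 3 semitones to D4; fretting 8 more gives B3 + 3 + 8 = B3 + 11 semitones = A#4.

A#4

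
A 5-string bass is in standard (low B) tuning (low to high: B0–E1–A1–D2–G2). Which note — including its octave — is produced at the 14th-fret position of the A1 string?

B2

Each fret is one semitone, so A1 + 14 = B2.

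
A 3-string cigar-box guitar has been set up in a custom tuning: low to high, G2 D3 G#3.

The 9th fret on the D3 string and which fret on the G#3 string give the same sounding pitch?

3

D3 at fret 9 is D3 + 9 semitones = B3.
The open G#3 string is 6 semitones above the open D3, so the same pitch on the G#3 string lies at fret 9 − 6 = 3.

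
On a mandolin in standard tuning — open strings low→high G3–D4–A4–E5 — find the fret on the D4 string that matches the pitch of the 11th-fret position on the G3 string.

G3 at fret 11 is G3 + 11 semitones = F♯4.
The open D4 string is 7 semitones above the open G3, so the same pitch on the D4 string lies at fret 11 − 7 = 4.

4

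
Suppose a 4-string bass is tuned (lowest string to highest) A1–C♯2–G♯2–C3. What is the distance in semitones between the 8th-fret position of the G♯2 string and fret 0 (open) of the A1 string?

19 semitones

G♯2 at fret 8 → E3 (MIDI 52); A1 at fret 0 → A1 (MIDI 33).
52 − 33 = 19, so the two pitches are 19 semitones apart, with E3 the higher.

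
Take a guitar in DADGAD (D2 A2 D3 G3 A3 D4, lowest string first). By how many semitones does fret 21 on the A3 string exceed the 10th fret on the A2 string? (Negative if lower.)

A3 at fret 21 → F#5 (MIDI 78); A2 at fret 10 → G3 (MIDI 55).
78 − 55 = 23, so the two pitches are 23 semitones apart.

23 semitones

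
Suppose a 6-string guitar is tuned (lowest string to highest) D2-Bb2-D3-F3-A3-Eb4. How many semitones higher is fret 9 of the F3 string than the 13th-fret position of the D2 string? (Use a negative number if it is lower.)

11 semitones

F3 at fret 9 → D4 (MIDI 62); D2 at fret 13 → Eb3 (MIDI 51).
62 − 51 = 11, so the two pitches are 11 semitones apart.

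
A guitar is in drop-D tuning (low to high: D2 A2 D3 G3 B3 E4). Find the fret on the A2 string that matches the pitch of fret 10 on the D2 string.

3

D2 at fret 10 is D2 + 10 semitones = C3.
The open A2 string is 7 semitones above the open D2, so the same pitch on the A2 string lies at fret 10 − 7 = 3.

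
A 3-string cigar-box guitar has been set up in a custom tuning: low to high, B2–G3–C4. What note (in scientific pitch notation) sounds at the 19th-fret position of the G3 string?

G3 is MIDI 55. Adding 19 gives 74, which is D5.

D5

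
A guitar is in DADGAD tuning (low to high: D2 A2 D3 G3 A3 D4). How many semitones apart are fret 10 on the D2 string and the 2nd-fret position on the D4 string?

D2 at fret 10 → C3 (MIDI 48); D4 at fret 2 → E4 (MIDI 64).
48 − 64 = -16, so the two pitches are 16 semitones apart, with E4 the higher.

16 semitones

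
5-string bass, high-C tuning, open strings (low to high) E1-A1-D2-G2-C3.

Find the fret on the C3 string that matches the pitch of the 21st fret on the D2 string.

D2 at fret 21 is D2 + 21 semitones = B3.
The open C3 string is 10 semitones above the open D2, so the same pitch on the C3 string lies at fret 21 − 10 = 11.

11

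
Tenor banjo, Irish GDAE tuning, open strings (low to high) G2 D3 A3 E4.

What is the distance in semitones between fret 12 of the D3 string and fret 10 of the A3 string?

5 semitones

D3 at fret 12 → D4 (MIDI 62); A3 at fret 10 → G4 (MIDI 67).
62 − 67 = -5, so the two pitches are 5 semitones apart, with G4 the higher.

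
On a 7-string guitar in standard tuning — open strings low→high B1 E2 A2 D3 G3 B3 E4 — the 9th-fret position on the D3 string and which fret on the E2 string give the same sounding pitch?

19

Fret 9 on D3 is MIDI 50 + 9 = 59 (B3). On the E2 string (open MIDI 40), that pitch is 59 − 40 = fret 19.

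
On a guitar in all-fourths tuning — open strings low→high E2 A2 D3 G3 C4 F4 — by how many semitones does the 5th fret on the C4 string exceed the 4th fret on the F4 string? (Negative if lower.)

-4 semitones

C4 at fret 5 → F4 (MIDI 65); F4 at fret 4 → A4 (MIDI 69).
65 − 69 = -4, so the two pitches are 4 semitones apart.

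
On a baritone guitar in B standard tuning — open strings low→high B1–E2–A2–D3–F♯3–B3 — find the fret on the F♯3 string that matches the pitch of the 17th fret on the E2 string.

3

Fret 17 on E2 is MIDI 40 + 17 = 57 (A3). On the F♯3 string (open MIDI 54), that pitch is 57 − 54 = fret 3.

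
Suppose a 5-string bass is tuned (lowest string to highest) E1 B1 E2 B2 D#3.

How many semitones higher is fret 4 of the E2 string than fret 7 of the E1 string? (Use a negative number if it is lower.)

E2 at fret 4 → G#2 (MIDI 44); E1 at fret 7 → B1 (MIDI 35).
44 − 35 = 9, so the two pitches are 9 semitones apart.

9 semitones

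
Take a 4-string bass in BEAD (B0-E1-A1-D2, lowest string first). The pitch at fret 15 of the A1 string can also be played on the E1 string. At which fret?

Fret 15 on A1 is MIDI 33 + 15 = 48 (C3). On the E1 string (open MIDI 28), that pitch is 48 − 28 = fret 20.

20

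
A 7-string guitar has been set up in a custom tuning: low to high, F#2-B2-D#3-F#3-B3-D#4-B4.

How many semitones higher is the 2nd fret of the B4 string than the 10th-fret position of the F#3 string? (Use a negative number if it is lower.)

9 semitones

B4 at fret 2 → C#5 (MIDI 73); F#3 at fret 10 → E4 (MIDI 64).
73 − 64 = 9, so the two pitches are 9 semitones apart.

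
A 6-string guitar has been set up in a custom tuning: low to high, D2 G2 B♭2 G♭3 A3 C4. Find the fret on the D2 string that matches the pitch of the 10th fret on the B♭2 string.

18

Fret 10 on B♭2 is MIDI 46 + 10 = 56 (A♭3). On the D2 string (open MIDI 38), that pitch is 56 − 38 = fret 18.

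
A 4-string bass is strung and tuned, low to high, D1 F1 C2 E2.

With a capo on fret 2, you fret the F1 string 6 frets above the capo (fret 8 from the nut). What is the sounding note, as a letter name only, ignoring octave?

D♭

The capo raises the open F1 by 2 semitones to G1; fretting 6 more gives F1 + 2 + 6 = F1 + 8 semitones, landing on D♭.
(Also written C♯.)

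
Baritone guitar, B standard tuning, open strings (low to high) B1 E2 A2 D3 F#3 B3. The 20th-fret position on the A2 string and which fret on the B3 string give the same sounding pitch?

Fret 20 on A2 is MIDI 45 + 20 = 65 (F4). On the B3 string (open MIDI 59), that pitch is 65 − 59 = fret 6.

6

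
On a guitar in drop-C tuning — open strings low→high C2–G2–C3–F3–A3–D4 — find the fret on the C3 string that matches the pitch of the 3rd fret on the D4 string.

17

Fret 3 on D4 is MIDI 62 + 3 = 65 (F4). On the C3 string (open MIDI 48), that pitch is 65 − 48 = fret 17.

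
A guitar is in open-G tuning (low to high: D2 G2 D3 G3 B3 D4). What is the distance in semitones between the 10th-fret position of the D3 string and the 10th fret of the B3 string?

D3 at fret 10 → C4 (MIDI 60); B3 at fret 10 → A4 (MIDI 69).
60 − 69 = -9, so the two pitches are 9 semitones apart, with A4 the higher.

9 semitones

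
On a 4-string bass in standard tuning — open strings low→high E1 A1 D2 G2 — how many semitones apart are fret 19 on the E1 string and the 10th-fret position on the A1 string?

4 semitones

E1 at fret 19 → B2 (MIDI 47); A1 at fret 10 → G2 (MIDI 43).
47 − 43 = 4, so the two pitches are 4 semitones apart, with B2 the higher.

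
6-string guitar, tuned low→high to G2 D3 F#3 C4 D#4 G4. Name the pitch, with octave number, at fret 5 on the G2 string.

The open G2 string plus 5 semitones: G–G#–A–A#–B–C.
The walk passes from B into C once, so the octave number goes from 2 to 3.

C3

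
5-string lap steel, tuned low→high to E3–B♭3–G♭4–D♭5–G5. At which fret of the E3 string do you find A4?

A4 is 17 semitones above the open E3 (E–F–Gb–G–…–G–Ab–A), so it sits at fret 17.

17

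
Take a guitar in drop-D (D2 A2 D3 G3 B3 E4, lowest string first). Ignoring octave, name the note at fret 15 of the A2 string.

C

Each fret is one semitone, so A2 + 15 = C.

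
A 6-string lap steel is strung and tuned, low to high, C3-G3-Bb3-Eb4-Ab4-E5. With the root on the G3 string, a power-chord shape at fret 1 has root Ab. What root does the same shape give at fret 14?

A

Moving from fret 1 to fret 14 shifts the root by 13 semitones.
Ab up 13 semitones is A.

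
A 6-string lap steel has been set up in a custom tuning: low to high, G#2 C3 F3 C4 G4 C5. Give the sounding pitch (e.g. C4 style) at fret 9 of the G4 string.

The open G4 string plus 9 semitones: G–G#–A–A#–B–C–C#–D–D#–E.
The walk passes from B into C once, so the octave number goes from 4 to 5.

E5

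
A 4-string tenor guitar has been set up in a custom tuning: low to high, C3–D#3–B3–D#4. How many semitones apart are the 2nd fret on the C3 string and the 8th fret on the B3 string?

17 semitones

C3 at fret 2 → D3 (MIDI 50); B3 at fret 8 → G4 (MIDI 67).
50 − 67 = -17, so the two pitches are 17 semitones apart, with G4 the higher.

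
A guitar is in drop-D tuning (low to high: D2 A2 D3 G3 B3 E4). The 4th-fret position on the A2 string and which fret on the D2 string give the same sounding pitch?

Fret 4 on A2 is MIDI 45 + 4 = 49 (C#3). On the D2 string (open MIDI 38), that pitch is 49 − 38 = fret 11.

11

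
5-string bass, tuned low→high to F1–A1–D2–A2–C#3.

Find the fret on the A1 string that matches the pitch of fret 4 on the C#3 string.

20

C#3 at fret 4 is C#3 + 4 semitones = F3.
The open A1 string is 16 semitones below the open C#3, so the same pitch on the A1 string lies at fret 4 + 16 = 20.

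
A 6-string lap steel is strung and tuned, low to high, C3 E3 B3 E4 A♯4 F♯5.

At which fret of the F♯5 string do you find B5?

5

B5 is 5 semitones above the open F♯5 (F#–G–G#–A–A#–B), so it sits at fret 5.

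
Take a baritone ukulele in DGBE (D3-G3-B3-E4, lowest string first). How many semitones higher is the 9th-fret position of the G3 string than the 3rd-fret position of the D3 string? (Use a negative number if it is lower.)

G3 at fret 9 → E4 (MIDI 64); D3 at fret 3 → F3 (MIDI 53).
64 − 53 = 11, so the two pitches are 11 semitones apart.

11 semitones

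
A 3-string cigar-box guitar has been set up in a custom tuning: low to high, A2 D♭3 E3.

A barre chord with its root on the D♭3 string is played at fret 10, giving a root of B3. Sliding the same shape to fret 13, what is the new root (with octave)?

D4

Moving from fret 10 to fret 13 shifts the root by 3 semitones.
B3 up 3 semitones is D4.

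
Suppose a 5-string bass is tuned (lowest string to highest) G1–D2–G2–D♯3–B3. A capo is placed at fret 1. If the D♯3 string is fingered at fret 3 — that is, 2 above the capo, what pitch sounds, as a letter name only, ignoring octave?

F♯

The capo raises the open D♯3 by 1 semitone to E3; fretting 2 more gives D♯3 + 1 + 2 = D♯3 + 3 semitones, landing on F♯.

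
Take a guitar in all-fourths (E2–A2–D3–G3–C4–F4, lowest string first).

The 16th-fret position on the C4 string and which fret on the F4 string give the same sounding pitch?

Fret 16 on C4 is MIDI 60 + 16 = 76 (E5). On the F4 string (open MIDI 65), that pitch is 76 − 65 = fret 11.

11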